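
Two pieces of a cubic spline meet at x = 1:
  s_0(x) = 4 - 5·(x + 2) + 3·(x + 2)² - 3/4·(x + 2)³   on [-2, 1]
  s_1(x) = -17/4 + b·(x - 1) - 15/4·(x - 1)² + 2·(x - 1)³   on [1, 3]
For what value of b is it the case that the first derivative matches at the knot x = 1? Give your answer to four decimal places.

-7.2500

s_0'(x) = -5 + 6·(x + 2) - 9/4·(x + 2)², so s_0'(1) = -29/4. On the right, s_1'(1) = b, so b = -29/4.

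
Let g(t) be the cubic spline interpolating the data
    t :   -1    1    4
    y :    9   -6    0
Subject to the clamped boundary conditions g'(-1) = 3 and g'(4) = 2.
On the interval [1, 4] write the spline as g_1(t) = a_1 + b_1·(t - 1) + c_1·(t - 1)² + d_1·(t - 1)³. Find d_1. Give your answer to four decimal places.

Let M_i = g''(x_i). Step sizes h_i = 2, 3; slopes of the chords Δ_i = (y_(i+1) - y_i)/h_i = -15/2, 2.
  2·M_0 + 10·M_1 + 3·M_2 = 6(Δ_1 - Δ_0) = 57
Clamped end conditions give two more equations: 2h_0·M_0 + h_0·M_1 = 6(Δ_0 - g'(-1)) = -63 and h_1·M_1 + 2h_1·M_2 = 6(g'(4) - Δ_1) = 0.
Solving: M_0 = -433/20, M_1 = 59/5, M_2 = -59/10.
On [1, 4], with g_1(t) = a_1 + b_1·(t - 1) + c_1·(t - 1)² + d_1·(t - 1)³: c_1 = M_1/2 = 59/10, d_1 = (M_2 - M_1)/(6h_1) = -59/60, b_1 = Δ_1 - h_1(2M_1 + M_2)/6 = -137/20.

-0.9833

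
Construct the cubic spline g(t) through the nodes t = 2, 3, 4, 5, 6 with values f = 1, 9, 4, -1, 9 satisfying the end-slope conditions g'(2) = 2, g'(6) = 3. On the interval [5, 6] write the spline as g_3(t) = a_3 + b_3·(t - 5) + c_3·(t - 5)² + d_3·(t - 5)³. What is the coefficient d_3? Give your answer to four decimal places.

With M_i denoting the second derivative at x_i, h_i = 1, 1, 1, 1, and Δ_i = (y_(i+1) − y_i)/h_i = 8, -5, -5, 10:
  1·M_0 + 4·M_1 + 1·M_2 = 6(Δ_1 - Δ_0) = -78
  1·M_1 + 4·M_2 + 1·M_3 = 6(Δ_2 - Δ_1) = 0
  1·M_2 + 4·M_3 + 1·M_4 = 6(Δ_3 - Δ_2) = 90
Clamped end conditions give two more equations: 2h_0·M_0 + h_0·M_1 = 6(Δ_0 - g'(2)) = 36 and h_3·M_3 + 2h_3·M_4 = 6(g'(6) - Δ_3) = -42.
Hence M_0 = 883/28, M_1 = -379/14, M_2 = -5/4, M_3 = 449/14, M_4 = -1037/28.
On [5, 6], with g_3(t) = a_3 + b_3·(t - 5) + c_3·(t - 5)² + d_3·(t - 5)³: c_3 = M_3/2 = 449/28, d_3 = (M_4 - M_3)/(6h_3) = -645/56, b_3 = Δ_3 - h_3(2M_3 + M_4)/6 = 307/56.

-11.5179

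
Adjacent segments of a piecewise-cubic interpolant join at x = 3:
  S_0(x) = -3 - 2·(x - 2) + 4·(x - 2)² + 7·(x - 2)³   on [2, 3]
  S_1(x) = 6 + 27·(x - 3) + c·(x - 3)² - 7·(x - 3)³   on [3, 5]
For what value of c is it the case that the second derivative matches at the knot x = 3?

25

S_0''(x) = 8 + 42·(x - 2), so S_0''(3) = 50. On the right, S_1''(3) = 2c, so c = 25.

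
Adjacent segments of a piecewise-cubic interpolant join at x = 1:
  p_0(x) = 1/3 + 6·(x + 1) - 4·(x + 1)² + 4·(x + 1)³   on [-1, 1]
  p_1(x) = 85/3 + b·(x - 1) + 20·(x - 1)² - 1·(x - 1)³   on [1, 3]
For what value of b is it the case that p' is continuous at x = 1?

p_0'(x) = 6 - 8·(x + 1) + 12·(x + 1)², so p_0'(1) = 38. On the right, p_1'(1) = b, so b = 38.

38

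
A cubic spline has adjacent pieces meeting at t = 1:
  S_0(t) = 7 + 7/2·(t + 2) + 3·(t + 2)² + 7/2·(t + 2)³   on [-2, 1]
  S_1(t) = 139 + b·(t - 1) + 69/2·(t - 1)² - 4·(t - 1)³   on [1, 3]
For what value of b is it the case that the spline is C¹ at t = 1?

S_0'(t) = 7/2 + 6·(t + 2) + 21/2·(t + 2)², so S_0'(1) = 116. On the right, S_1'(1) = b, so b = 116.

116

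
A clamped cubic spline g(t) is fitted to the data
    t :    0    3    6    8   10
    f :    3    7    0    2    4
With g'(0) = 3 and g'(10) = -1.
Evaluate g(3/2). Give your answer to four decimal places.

6.6098

With σ_i denoting the second derivative at x_i, h_i = 3, 3, 2, 2, and Δ_i = (y_(i+1) − y_i)/h_i = 4/3, -7/3, 1, 1:
  3·σ_0 + 12·σ_1 + 3·σ_2 = 6(Δ_1 - Δ_0) = -22
  3·σ_1 + 10·σ_2 + 2·σ_3 = 6(Δ_2 - Δ_1) = 20
  2·σ_2 + 8·σ_3 + 2·σ_4 = 6(Δ_3 - Δ_2) = 0
Clamped end conditions give two more equations: 2h_0·σ_0 + h_0·σ_1 = 6(Δ_0 - g'(0)) = -10 and h_3·σ_3 + 2h_3·σ_4 = 6(g'(10) - Δ_3) = -12.
Hence σ_0 = -33/70, σ_1 = -251/105, σ_2 = 27/10, σ_3 = 3/35, σ_4 = -213/70.
On [0, 3], g(t) = 3 + 3·t - 33/140·t² - 403/3780·t³.
With t = 3/2: g(3/2) = 7403/1120.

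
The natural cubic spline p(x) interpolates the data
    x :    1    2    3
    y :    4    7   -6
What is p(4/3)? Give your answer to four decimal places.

6.1852

Let m_i = p''(x_i). Step sizes h_i = 1, 1; slopes of the chords Δ_i = (y_(i+1) - y_i)/h_i = 3, -13.
  1·m_0 + 4·m_1 + 1·m_2 = 6(Δ_1 - Δ_0) = -96
Natural end conditions: m_0 = m_2 = 0.
Hence m_0 = 0, m_1 = -24, m_2 = 0.
On [1, 2], p(x) = 4 + 7·(x - 1) + 0·(x - 1)² - 4·(x - 1)³.
With (x - 1) = 1/3: p(4/3) = 167/27.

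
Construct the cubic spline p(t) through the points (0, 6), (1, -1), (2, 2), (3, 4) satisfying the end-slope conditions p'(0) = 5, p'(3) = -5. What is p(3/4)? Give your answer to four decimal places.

Put M_i = p'' at the i-th knot. Here h = (1, 1, 1) and Δ = (-7, 3, 2), so the interior equations h_(i-1)·M_(i-1) + 2(h_(i-1)+h_i)·M_i + h_i·M_(i+1) = 6(Δ_i − Δ_(i-1)) read
  1·M_0 + 4·M_1 + 1·M_2 = 6(Δ_1 - Δ_0) = 60
  1·M_1 + 4·M_2 + 1·M_3 = 6(Δ_2 - Δ_1) = -6
Clamped end conditions give two more equations: 2h_0·M_0 + h_0·M_1 = 6(Δ_0 - p'(0)) = -72 and h_2·M_2 + 2h_2·M_3 = 6(p'(3) - Δ_2) = -42.
Solving: M_0 = -754/15, M_1 = 428/15, M_2 = -58/15, M_3 = -286/15.
On [0, 1], p(t) = 6 + 5·t - 377/15·t² + 197/15·t³.
With t = 3/4: p(3/4) = 369/320.

1.1531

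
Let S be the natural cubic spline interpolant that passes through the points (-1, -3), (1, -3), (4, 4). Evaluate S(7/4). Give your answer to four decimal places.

-1.9391

With M_i denoting the second derivative at x_i, h_i = 2, 3, and Δ_i = (y_(i+1) − y_i)/h_i = 0, 7/3:
  2·M_0 + 10·M_1 + 3·M_2 = 6(Δ_1 - Δ_0) = 14
Natural end conditions: M_0 = M_2 = 0.
Solving the tridiagonal system: M_0 = 0, M_1 = 7/5, M_2 = 0.
On [1, 4], S(x) = -3 + 14/15·(x - 1) + 7/10·(x - 1)² - 7/90·(x - 1)³.
With (x - 1) = 3/4: S(7/4) = -1241/640.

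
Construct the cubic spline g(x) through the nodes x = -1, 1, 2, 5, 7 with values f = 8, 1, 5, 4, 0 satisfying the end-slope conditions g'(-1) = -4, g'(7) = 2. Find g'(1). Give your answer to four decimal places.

Put M_i = g'' at the i-th knot. Here h = (2, 1, 3, 2) and Δ = (-7/2, 4, -1/3, -2), so the interior equations h_(i-1)·M_(i-1) + 2(h_(i-1)+h_i)·M_i + h_i·M_(i+1) = 6(Δ_i − Δ_(i-1)) read
  2·M_0 + 6·M_1 + 1·M_2 = 6(Δ_1 - Δ_0) = 45
  1·M_1 + 8·M_2 + 3·M_3 = 6(Δ_2 - Δ_1) = -26
  3·M_2 + 10·M_3 + 2·M_4 = 6(Δ_3 - Δ_2) = -10
Clamped end conditions give two more equations: 2h_0·M_0 + h_0·M_1 = 6(Δ_0 - g'(-1)) = 3 and h_3·M_3 + 2h_3·M_4 = 6(g'(7) - Δ_3) = 24.
Hence M_0 = -1633/408, M_1 = 1939/204, M_2 = -821/204, M_3 = -75/68, M_4 = 891/136.
On [1, 2], g'(x) = b_1 + 2c_1·(x - 1) + 3d_1·(x - 1)² with b_1 = Δ_1 - h_1(2M_1 + M_2)/6 = 613/408, c_1 = M_1/2 = 1939/408, d_1 = (M_2 - M_1)/(6h_1) = -115/51. So g'(1) = 613/408.

1.5025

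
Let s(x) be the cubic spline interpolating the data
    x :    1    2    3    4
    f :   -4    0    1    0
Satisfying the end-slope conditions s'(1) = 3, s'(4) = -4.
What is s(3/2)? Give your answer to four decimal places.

With M_i denoting the second derivative at x_i, h_i = 1, 1, 1, and Δ_i = (y_(i+1) − y_i)/h_i = 4, 1, -1:
  1·M_0 + 4·M_1 + 1·M_2 = 6(Δ_1 - Δ_0) = -18
  1·M_1 + 4·M_2 + 1·M_3 = 6(Δ_2 - Δ_1) = -12
Clamped end conditions give two more equations: 2h_0·M_0 + h_0·M_1 = 6(Δ_0 - s'(1)) = 6 and h_2·M_2 + 2h_2·M_3 = 6(s'(4) - Δ_2) = -18.
Solving the tridiagonal system: M_0 = 92/15, M_1 = -94/15, M_2 = 14/15, M_3 = -142/15.
On [1, 2], s(x) = -4 + 3·(x - 1) + 46/15·(x - 1)² - 31/15·(x - 1)³.
With (x - 1) = 1/2: s(3/2) = -239/120.

-1.9917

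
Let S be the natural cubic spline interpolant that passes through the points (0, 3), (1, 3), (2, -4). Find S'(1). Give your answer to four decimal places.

-3.5000

Write m_i for S''(x_i). With h_i = 1, 1 and divided differences Δ_i = 0, -7, the continuity of S' gives the tridiagonal system
  1·m_0 + 4·m_1 + 1·m_2 = 6(Δ_1 - Δ_0) = -42
Natural end conditions: m_0 = m_2 = 0.
Solving the tridiagonal system: m_0 = 0, m_1 = -21/2, m_2 = 0.
On [1, 2], S'(x) = b_1 + 2c_1·(x - 1) + 3d_1·(x - 1)² with b_1 = Δ_1 - h_1(2m_1 + m_2)/6 = -7/2, c_1 = m_1/2 = -21/4, d_1 = (m_2 - m_1)/(6h_1) = 7/4. So S'(1) = -7/2.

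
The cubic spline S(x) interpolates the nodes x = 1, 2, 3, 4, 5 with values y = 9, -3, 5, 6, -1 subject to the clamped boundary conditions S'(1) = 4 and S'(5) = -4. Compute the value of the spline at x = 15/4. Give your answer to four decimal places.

With M_i denoting the second derivative at x_i, h_i = 1, 1, 1, 1, and Δ_i = (y_(i+1) − y_i)/h_i = -12, 8, 1, -7:
  1·M_0 + 4·M_1 + 1·M_2 = 6(Δ_1 - Δ_0) = 120
  1·M_1 + 4·M_2 + 1·M_3 = 6(Δ_2 - Δ_1) = -42
  1·M_2 + 4·M_3 + 1·M_4 = 6(Δ_3 - Δ_2) = -48
Clamped end conditions give two more equations: 2h_0·M_0 + h_0·M_1 = 6(Δ_0 - S'(1)) = -96 and h_3·M_3 + 2h_3·M_4 = 6(S'(5) - Δ_3) = 18.
Solving: M_0 = -1051/14, M_1 = 379/7, M_2 = -43/2, M_3 = -71/7, M_4 = 197/14.
On [3, 4], S(x) = 5 + 69/7·(x - 3) - 43/4·(x - 3)² + 53/28·(x - 3)³.
With (x - 3) = 3/4: S(15/4) = 1829/256.

7.1445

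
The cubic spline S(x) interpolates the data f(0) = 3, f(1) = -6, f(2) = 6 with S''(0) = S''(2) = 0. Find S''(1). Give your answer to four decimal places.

With M_i denoting the second derivative at x_i, h_i = 1, 1, and Δ_i = (y_(i+1) − y_i)/h_i = -9, 12:
  1·M_0 + 4·M_1 + 1·M_2 = 6(Δ_1 - Δ_0) = 126
Natural end conditions: M_0 = M_2 = 0.
Solving: M_0 = 0, M_1 = 63/2, M_2 = 0.

31.5000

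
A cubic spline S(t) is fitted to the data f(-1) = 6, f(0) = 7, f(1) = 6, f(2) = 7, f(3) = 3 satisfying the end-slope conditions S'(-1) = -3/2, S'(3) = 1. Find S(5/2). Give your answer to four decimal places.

4.5435

With m_i denoting the second derivative at x_i, h_i = 1, 1, 1, 1, and Δ_i = (y_(i+1) − y_i)/h_i = 1, -1, 1, -4:
  1·m_0 + 4·m_1 + 1·m_2 = 6(Δ_1 - Δ_0) = -12
  1·m_1 + 4·m_2 + 1·m_3 = 6(Δ_2 - Δ_1) = 12
  1·m_2 + 4·m_3 + 1·m_4 = 6(Δ_3 - Δ_2) = -30
Clamped end conditions give two more equations: 2h_0·m_0 + h_0·m_1 = 6(Δ_0 - S'(-1)) = 15 and h_3·m_3 + 2h_3·m_4 = 6(S'(3) - Δ_3) = 30.
Hence m_0 = 647/56, m_1 = -227/28, m_2 = 71/8, m_3 = -431/28, m_4 = 1271/56.
On [2, 3], S(t) = 7 - 297/112·(t - 2) - 431/56·(t - 2)² + 711/112·(t - 2)³.
With (t - 2) = 1/2: S(5/2) = 4071/896.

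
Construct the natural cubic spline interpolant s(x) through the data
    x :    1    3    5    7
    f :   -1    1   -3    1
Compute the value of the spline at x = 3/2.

0

Write m_i for s''(x_i). With h_i = 2, 2, 2 and divided differences Δ_i = 1, -2, 2, the continuity of s' gives the tridiagonal system
  2·m_0 + 8·m_1 + 2·m_2 = 6(Δ_1 - Δ_0) = -18
  2·m_1 + 8·m_2 + 2·m_3 = 6(Δ_2 - Δ_1) = 24
Natural end conditions: m_0 = m_3 = 0.
Solving the tridiagonal system: m_0 = 0, m_1 = -16/5, m_2 = 19/5, m_3 = 0.
On [1, 3], s(x) = -1 + 31/15·(x - 1) + 0·(x - 1)² - 4/15·(x - 1)³.
With (x - 1) = 1/2: s(3/2) = 0.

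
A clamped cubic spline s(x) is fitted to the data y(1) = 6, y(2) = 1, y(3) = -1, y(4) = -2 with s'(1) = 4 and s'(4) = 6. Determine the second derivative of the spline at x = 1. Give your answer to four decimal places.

-34.6667

With M_i denoting the second derivative at x_i, h_i = 1, 1, 1, and Δ_i = (y_(i+1) − y_i)/h_i = -5, -2, -1:
  1·M_0 + 4·M_1 + 1·M_2 = 6(Δ_1 - Δ_0) = 18
  1·M_1 + 4·M_2 + 1·M_3 = 6(Δ_2 - Δ_1) = 6
Clamped end conditions give two more equations: 2h_0·M_0 + h_0·M_1 = 6(Δ_0 - s'(1)) = -54 and h_2·M_2 + 2h_2·M_3 = 6(s'(4) - Δ_2) = 42.
Solving: M_0 = -104/3, M_1 = 46/3, M_2 = -26/3, M_3 = 76/3.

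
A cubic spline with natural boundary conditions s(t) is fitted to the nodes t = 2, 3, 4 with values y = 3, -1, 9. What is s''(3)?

21

Put m_i = s'' at the i-th knot. Here h = (1, 1) and Δ = (-4, 10), so the interior equations h_(i-1)·m_(i-1) + 2(h_(i-1)+h_i)·m_i + h_i·m_(i+1) = 6(Δ_i − Δ_(i-1)) read
  1·m_0 + 4·m_1 + 1·m_2 = 6(Δ_1 - Δ_0) = 84
Natural end conditions: m_0 = m_2 = 0.
Hence m_0 = 0, m_1 = 21, m_2 = 0.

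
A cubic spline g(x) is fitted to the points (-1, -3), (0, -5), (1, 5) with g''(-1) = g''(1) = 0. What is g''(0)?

18

Put σ_i = g'' at the i-th knot. Here h = (1, 1) and Δ = (-2, 10), so the interior equations h_(i-1)·σ_(i-1) + 2(h_(i-1)+h_i)·σ_i + h_i·σ_(i+1) = 6(Δ_i − Δ_(i-1)) read
  1·σ_0 + 4·σ_1 + 1·σ_2 = 6(Δ_1 - Δ_0) = 72
Natural end conditions: σ_0 = σ_2 = 0.
Solving the tridiagonal system: σ_0 = 0, σ_1 = 18, σ_2 = 0.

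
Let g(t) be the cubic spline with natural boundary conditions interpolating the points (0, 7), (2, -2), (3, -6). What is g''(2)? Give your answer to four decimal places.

Put m_i = g'' at the i-th knot. Here h = (2, 1) and Δ = (-9/2, -4), so the interior equations h_(i-1)·m_(i-1) + 2(h_(i-1)+h_i)·m_i + h_i·m_(i+1) = 6(Δ_i − Δ_(i-1)) read
  2·m_0 + 6·m_1 + 1·m_2 = 6(Δ_1 - Δ_0) = 3
Natural end conditions: m_0 = m_2 = 0.
Hence m_0 = 0, m_1 = 1/2, m_2 = 0.

0.5000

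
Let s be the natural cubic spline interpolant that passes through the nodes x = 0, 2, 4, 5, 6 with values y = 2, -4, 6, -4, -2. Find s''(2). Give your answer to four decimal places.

Write M_i for s''(x_i). With h_i = 2, 2, 1, 1 and divided differences Δ_i = -3, 5, -10, 2, the continuity of s' gives the tridiagonal system
  2·M_0 + 8·M_1 + 2·M_2 = 6(Δ_1 - Δ_0) = 48
  2·M_1 + 6·M_2 + 1·M_3 = 6(Δ_2 - Δ_1) = -90
  1·M_2 + 4·M_3 + 1·M_4 = 6(Δ_3 - Δ_2) = 72
Natural end conditions: M_0 = M_4 = 0.
Solving the tridiagonal system: M_0 = 0, M_1 = 82/7, M_2 = -160/7, M_3 = 166/7, M_4 = 0.

11.7143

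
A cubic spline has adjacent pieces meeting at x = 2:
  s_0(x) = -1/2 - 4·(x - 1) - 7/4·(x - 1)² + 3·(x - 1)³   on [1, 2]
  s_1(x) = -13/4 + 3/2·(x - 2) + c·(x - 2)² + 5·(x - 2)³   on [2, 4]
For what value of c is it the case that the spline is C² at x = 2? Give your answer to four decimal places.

s_0''(x) = -7/2 + 18·(x - 1), so s_0''(2) = 29/2. On the right, s_1''(2) = 2c, so c = 29/4.

7.2500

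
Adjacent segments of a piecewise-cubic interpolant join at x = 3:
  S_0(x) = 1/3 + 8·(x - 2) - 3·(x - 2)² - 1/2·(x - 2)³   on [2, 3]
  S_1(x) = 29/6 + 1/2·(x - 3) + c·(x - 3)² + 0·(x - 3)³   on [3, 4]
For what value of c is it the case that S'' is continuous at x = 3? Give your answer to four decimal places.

S_0''(x) = -6 - 3·(x - 2), so S_0''(3) = -9. On the right, S_1''(3) = 2c, so c = -9/2.

-4.5000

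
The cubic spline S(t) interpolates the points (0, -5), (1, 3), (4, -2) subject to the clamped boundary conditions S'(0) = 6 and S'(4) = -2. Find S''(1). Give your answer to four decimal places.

-10.5000

With σ_i denoting the second derivative at x_i, h_i = 1, 3, and Δ_i = (y_(i+1) − y_i)/h_i = 8, -5/3:
  1·σ_0 + 8·σ_1 + 3·σ_2 = 6(Δ_1 - Δ_0) = -58
Clamped end conditions give two more equations: 2h_0·σ_0 + h_0·σ_1 = 6(Δ_0 - S'(0)) = 12 and h_1·σ_1 + 2h_1·σ_2 = 6(S'(4) - Δ_1) = -2.
Solving the tridiagonal system: σ_0 = 45/4, σ_1 = -21/2, σ_2 = 59/12.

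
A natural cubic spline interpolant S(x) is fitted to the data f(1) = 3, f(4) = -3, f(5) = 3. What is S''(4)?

6

Write m_i for S''(x_i). With h_i = 3, 1 and divided differences Δ_i = -2, 6, the continuity of S' gives the tridiagonal system
  3·m_0 + 8·m_1 + 1·m_2 = 6(Δ_1 - Δ_0) = 48
Natural end conditions: m_0 = m_2 = 0.
Solving the tridiagonal system: m_0 = 0, m_1 = 6, m_2 = 0.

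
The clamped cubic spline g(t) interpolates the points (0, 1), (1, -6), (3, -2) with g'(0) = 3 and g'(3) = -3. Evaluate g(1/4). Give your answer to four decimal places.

0.6328

Put M_i = g'' at the i-th knot. Here h = (1, 2) and Δ = (-7, 2), so the interior equations h_(i-1)·M_(i-1) + 2(h_(i-1)+h_i)·M_i + h_i·M_(i+1) = 6(Δ_i − Δ_(i-1)) read
  1·M_0 + 6·M_1 + 2·M_2 = 6(Δ_1 - Δ_0) = 54
Clamped end conditions give two more equations: 2h_0·M_0 + h_0·M_1 = 6(Δ_0 - g'(0)) = -60 and h_1·M_1 + 2h_1·M_2 = 6(g'(3) - Δ_1) = -30.
Hence M_0 = -41, M_1 = 22, M_2 = -37/2.
On [0, 1], g(t) = 1 + 3·t - 41/2·t² + 21/2·t³.
With t = 1/4: g(1/4) = 81/128.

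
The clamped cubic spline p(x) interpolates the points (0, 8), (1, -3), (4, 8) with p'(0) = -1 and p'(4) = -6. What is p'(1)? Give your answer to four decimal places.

-9.8750

With m_i denoting the second derivative at x_i, h_i = 1, 3, and Δ_i = (y_(i+1) − y_i)/h_i = -11, 11/3:
  1·m_0 + 8·m_1 + 3·m_2 = 6(Δ_1 - Δ_0) = 88
Clamped end conditions give two more equations: 2h_0·m_0 + h_0·m_1 = 6(Δ_0 - p'(0)) = -60 and h_1·m_1 + 2h_1·m_2 = 6(p'(4) - Δ_1) = -58.
Forward elimination and back-substitution give m_0 = -169/4, m_1 = 49/2, m_2 = -263/12.
On [1, 4], p'(x) = b_1 + 2c_1·(x - 1) + 3d_1·(x - 1)² with b_1 = Δ_1 - h_1(2m_1 + m_2)/6 = -79/8, c_1 = m_1/2 = 49/4, d_1 = (m_2 - m_1)/(6h_1) = -557/216. So p'(1) = -79/8.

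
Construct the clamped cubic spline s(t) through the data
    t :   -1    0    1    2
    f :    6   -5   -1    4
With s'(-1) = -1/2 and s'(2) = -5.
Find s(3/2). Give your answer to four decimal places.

With σ_i denoting the second derivative at x_i, h_i = 1, 1, 1, and Δ_i = (y_(i+1) − y_i)/h_i = -11, 4, 5:
  1·σ_0 + 4·σ_1 + 1·σ_2 = 6(Δ_1 - Δ_0) = 90
  1·σ_1 + 4·σ_2 + 1·σ_3 = 6(Δ_2 - Δ_1) = 6
Clamped end conditions give two more equations: 2h_0·σ_0 + h_0·σ_1 = 6(Δ_0 - s'(-1)) = -63 and h_2·σ_2 + 2h_2·σ_3 = 6(s'(2) - Δ_2) = -60.
Solving: σ_0 = -244/5, σ_1 = 173/5, σ_2 = 2/5, σ_3 = -151/5.
On [1, 2], s(t) = -1 + 99/10·(t - 1) + 1/5·(t - 1)² - 51/10·(t - 1)³.
With (t - 1) = 1/2: s(3/2) = 269/80.

3.3625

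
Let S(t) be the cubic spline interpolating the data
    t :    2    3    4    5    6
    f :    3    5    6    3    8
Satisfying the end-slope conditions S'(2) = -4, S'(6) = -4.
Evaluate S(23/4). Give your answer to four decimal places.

7.9378

Put m_i = S'' at the i-th knot. Here h = (1, 1, 1, 1) and Δ = (2, 1, -3, 5), so the interior equations h_(i-1)·m_(i-1) + 2(h_(i-1)+h_i)·m_i + h_i·m_(i+1) = 6(Δ_i − Δ_(i-1)) read
  1·m_0 + 4·m_1 + 1·m_2 = 6(Δ_1 - Δ_0) = -6
  1·m_1 + 4·m_2 + 1·m_3 = 6(Δ_2 - Δ_1) = -24
  1·m_2 + 4·m_3 + 1·m_4 = 6(Δ_3 - Δ_2) = 48
Clamped end conditions give two more equations: 2h_0·m_0 + h_0·m_1 = 6(Δ_0 - S'(2)) = 36 and h_3·m_3 + 2h_3·m_4 = 6(S'(6) - Δ_3) = -54.
Solving the tridiagonal system: m_0 = 555/28, m_1 = -51/14, m_2 = -45/4, m_3 = 345/14, m_4 = -1101/28.
On [5, 6], S(t) = 3 + 187/56·(t - 5) + 345/28·(t - 5)² - 597/56·(t - 5)³.
With (t - 5) = 3/4: S(23/4) = 28449/3584.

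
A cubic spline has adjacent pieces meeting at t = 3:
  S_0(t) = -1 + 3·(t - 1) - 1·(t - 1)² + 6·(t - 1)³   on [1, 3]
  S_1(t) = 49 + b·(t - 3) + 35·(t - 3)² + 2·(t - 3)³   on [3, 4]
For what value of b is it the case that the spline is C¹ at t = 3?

71

S_0'(t) = 3 - 2·(t - 1) + 18·(t - 1)², so S_0'(3) = 71. On the right, S_1'(3) = b, so b = 71.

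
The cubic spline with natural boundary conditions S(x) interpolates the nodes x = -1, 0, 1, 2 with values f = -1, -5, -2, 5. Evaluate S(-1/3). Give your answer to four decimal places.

Let m_i = S''(x_i). Step sizes h_i = 1, 1, 1; slopes of the chords Δ_i = (y_(i+1) - y_i)/h_i = -4, 3, 7.
  1·m_0 + 4·m_1 + 1·m_2 = 6(Δ_1 - Δ_0) = 42
  1·m_1 + 4·m_2 + 1·m_3 = 6(Δ_2 - Δ_1) = 24
Natural end conditions: m_0 = m_3 = 0.
Forward elimination and back-substitution give m_0 = 0, m_1 = 48/5, m_2 = 18/5, m_3 = 0.
On [-1, 0], S(x) = -1 - 28/5·(x + 1) + 0·(x + 1)² + 8/5·(x + 1)³.
With (x + 1) = 2/3: S(-1/3) = -115/27.

-4.2593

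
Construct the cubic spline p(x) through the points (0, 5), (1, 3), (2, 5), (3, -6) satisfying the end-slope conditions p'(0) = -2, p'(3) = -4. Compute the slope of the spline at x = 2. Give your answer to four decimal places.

With m_i denoting the second derivative at x_i, h_i = 1, 1, 1, and Δ_i = (y_(i+1) − y_i)/h_i = -2, 2, -11:
  1·m_0 + 4·m_1 + 1·m_2 = 6(Δ_1 - Δ_0) = 24
  1·m_1 + 4·m_2 + 1·m_3 = 6(Δ_2 - Δ_1) = -78
Clamped end conditions give two more equations: 2h_0·m_0 + h_0·m_1 = 6(Δ_0 - p'(0)) = 0 and h_2·m_2 + 2h_2·m_3 = 6(p'(3) - Δ_2) = 42.
Solving: m_0 = -122/15, m_1 = 244/15, m_2 = -494/15, m_3 = 562/15.
On [2, 3], p'(x) = b_2 + 2c_2·(x - 2) + 3d_2·(x - 2)² with b_2 = Δ_2 - h_2(2m_2 + m_3)/6 = -94/15, c_2 = m_2/2 = -247/15, d_2 = (m_3 - m_2)/(6h_2) = 176/15. So p'(2) = -94/15.

-6.2667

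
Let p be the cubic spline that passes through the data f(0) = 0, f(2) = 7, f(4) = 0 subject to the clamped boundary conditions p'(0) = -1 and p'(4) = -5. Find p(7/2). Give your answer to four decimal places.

2.6406

Let m_i = p''(x_i). Step sizes h_i = 2, 2; slopes of the chords Δ_i = (y_(i+1) - y_i)/h_i = 7/2, -7/2.
  2·m_0 + 8·m_1 + 2·m_2 = 6(Δ_1 - Δ_0) = -42
Clamped end conditions give two more equations: 2h_0·m_0 + h_0·m_1 = 6(Δ_0 - p'(0)) = 27 and h_1·m_1 + 2h_1·m_2 = 6(p'(4) - Δ_1) = -9.
Solving the tridiagonal system: m_0 = 11, m_1 = -17/2, m_2 = 2.
On [2, 4], p(x) = 7 + 3/2·(x - 2) - 17/4·(x - 2)² + 7/8·(x - 2)³.
With (x - 2) = 3/2: p(7/2) = 169/64.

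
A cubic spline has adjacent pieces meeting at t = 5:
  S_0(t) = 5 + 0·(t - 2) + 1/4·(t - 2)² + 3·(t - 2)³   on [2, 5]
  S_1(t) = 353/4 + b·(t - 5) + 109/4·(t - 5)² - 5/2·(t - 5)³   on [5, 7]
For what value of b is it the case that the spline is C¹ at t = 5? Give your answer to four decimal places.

S_0'(t) = 0 + 1/2·(t - 2) + 9·(t - 2)², so S_0'(5) = 165/2. On the right, S_1'(5) = b, so b = 165/2.

82.5000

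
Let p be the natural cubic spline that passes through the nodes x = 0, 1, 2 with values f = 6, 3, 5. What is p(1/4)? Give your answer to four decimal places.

4.9570

Write M_i for p''(x_i). With h_i = 1, 1 and divided differences Δ_i = -3, 2, the continuity of p' gives the tridiagonal system
  1·M_0 + 4·M_1 + 1·M_2 = 6(Δ_1 - Δ_0) = 30
Natural end conditions: M_0 = M_2 = 0.
Forward elimination and back-substitution give M_0 = 0, M_1 = 15/2, M_2 = 0.
On [0, 1], p(x) = 6 - 17/4·x + 0·x² + 5/4·x³.
With x = 1/4: p(1/4) = 1269/256.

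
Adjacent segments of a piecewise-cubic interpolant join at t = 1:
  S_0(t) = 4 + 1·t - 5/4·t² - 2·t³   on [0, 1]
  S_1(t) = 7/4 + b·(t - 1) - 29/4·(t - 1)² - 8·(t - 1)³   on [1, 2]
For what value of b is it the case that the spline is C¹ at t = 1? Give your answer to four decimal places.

S_0'(t) = 1 - 5/2·t - 6·t², so S_0'(1) = -15/2. On the right, S_1'(1) = b, so b = -15/2.

-7.5000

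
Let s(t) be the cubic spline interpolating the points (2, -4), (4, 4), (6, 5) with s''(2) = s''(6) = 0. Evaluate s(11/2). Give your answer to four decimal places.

5.1602

Put M_i = s'' at the i-th knot. Here h = (2, 2) and Δ = (4, 1/2), so the interior equations h_(i-1)·M_(i-1) + 2(h_(i-1)+h_i)·M_i + h_i·M_(i+1) = 6(Δ_i − Δ_(i-1)) read
  2·M_0 + 8·M_1 + 2·M_2 = 6(Δ_1 - Δ_0) = -21
Natural end conditions: M_0 = M_2 = 0.
Solving: M_0 = 0, M_1 = -21/8, M_2 = 0.
On [4, 6], s(t) = 4 + 9/4·(t - 4) - 21/16·(t - 4)² + 7/32·(t - 4)³.
With (t - 4) = 3/2: s(11/2) = 1321/256.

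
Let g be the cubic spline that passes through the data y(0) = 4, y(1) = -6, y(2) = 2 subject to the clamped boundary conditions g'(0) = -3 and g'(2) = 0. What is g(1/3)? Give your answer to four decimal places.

Let σ_i = g''(x_i). Step sizes h_i = 1, 1; slopes of the chords Δ_i = (y_(i+1) - y_i)/h_i = -10, 8.
  1·σ_0 + 4·σ_1 + 1·σ_2 = 6(Δ_1 - Δ_0) = 108
Clamped end conditions give two more equations: 2h_0·σ_0 + h_0·σ_1 = 6(Δ_0 - g'(0)) = -42 and h_1·σ_1 + 2h_1·σ_2 = 6(g'(2) - Δ_1) = -48.
Forward elimination and back-substitution give σ_0 = -93/2, σ_1 = 51, σ_2 = -99/2.
On [0, 1], g(x) = 4 - 3·x - 93/4·x² + 65/4·x³.
With x = 1/3: g(1/3) = 55/54.

1.0185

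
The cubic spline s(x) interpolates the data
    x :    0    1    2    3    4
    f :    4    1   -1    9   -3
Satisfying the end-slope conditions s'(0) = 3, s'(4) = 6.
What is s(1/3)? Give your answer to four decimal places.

4.1667

With M_i denoting the second derivative at x_i, h_i = 1, 1, 1, 1, and Δ_i = (y_(i+1) − y_i)/h_i = -3, -2, 10, -12:
  1·M_0 + 4·M_1 + 1·M_2 = 6(Δ_1 - Δ_0) = 6
  1·M_1 + 4·M_2 + 1·M_3 = 6(Δ_2 - Δ_1) = 72
  1·M_2 + 4·M_3 + 1·M_4 = 6(Δ_3 - Δ_2) = -132
Clamped end conditions give two more equations: 2h_0·M_0 + h_0·M_1 = 6(Δ_0 - s'(0)) = -36 and h_3·M_3 + 2h_3·M_4 = 6(s'(4) - Δ_3) = 108.
Hence M_0 = -33/2, M_1 = -3, M_2 = 69/2, M_3 = -63, M_4 = 171/2.
On [0, 1], s(x) = 4 + 3·x - 33/4·x² + 9/4·x³.
With x = 1/3: s(1/3) = 25/6.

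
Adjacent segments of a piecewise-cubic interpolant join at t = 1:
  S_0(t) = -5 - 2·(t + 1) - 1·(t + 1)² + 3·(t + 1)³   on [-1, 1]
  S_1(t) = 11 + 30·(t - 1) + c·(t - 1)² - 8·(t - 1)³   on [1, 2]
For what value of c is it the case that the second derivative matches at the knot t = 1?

17

S_0''(t) = -2 + 18·(t + 1), so S_0''(1) = 34. On the right, S_1''(1) = 2c, so c = 17.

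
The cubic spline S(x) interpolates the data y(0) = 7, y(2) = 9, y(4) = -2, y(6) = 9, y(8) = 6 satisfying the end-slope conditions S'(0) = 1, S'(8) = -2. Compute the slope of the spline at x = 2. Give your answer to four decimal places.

With M_i denoting the second derivative at x_i, h_i = 2, 2, 2, 2, and Δ_i = (y_(i+1) − y_i)/h_i = 1, -11/2, 11/2, -3/2:
  2·M_0 + 8·M_1 + 2·M_2 = 6(Δ_1 - Δ_0) = -39
  2·M_1 + 8·M_2 + 2·M_3 = 6(Δ_2 - Δ_1) = 66
  2·M_2 + 8·M_3 + 2·M_4 = 6(Δ_3 - Δ_2) = -42
Clamped end conditions give two more equations: 2h_0·M_0 + h_0·M_1 = 6(Δ_0 - S'(0)) = 0 and h_3·M_3 + 2h_3·M_4 = 6(S'(8) - Δ_3) = -3.
Hence M_0 = 519/112, M_1 = -519/56, M_2 = 207/16, M_3 = -531/56, M_4 = 447/112.
On [2, 4], S'(x) = b_1 + 2c_1·(x - 2) + 3d_1·(x - 2)² with b_1 = Δ_1 - h_1(2M_1 + M_2)/6 = -407/112, c_1 = M_1/2 = -519/112, d_1 = (M_2 - M_1)/(6h_1) = 829/448. So S'(2) = -407/112.

-3.6339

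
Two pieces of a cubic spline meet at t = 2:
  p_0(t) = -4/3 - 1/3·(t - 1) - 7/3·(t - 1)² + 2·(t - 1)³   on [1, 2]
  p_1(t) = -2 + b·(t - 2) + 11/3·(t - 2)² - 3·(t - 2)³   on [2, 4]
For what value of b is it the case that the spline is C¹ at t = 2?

p_0'(t) = -1/3 - 14/3·(t - 1) + 6·(t - 1)², so p_0'(2) = 1. On the right, p_1'(2) = b, so b = 1.

1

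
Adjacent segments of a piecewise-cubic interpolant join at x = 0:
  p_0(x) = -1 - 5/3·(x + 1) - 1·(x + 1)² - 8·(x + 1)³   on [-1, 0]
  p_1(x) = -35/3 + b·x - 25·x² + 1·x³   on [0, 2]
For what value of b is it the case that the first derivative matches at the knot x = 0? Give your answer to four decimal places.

-27.6667

p_0'(x) = -5/3 - 2·(x + 1) - 24·(x + 1)², so p_0'(0) = -83/3. On the right, p_1'(0) = b, so b = -83/3.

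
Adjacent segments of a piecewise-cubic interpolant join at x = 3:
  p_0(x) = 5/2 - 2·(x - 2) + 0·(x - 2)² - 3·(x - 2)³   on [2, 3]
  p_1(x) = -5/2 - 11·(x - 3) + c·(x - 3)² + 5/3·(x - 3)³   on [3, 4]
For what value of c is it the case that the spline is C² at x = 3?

p_0''(x) = 0 - 18·(x - 2), so p_0''(3) = -18. On the right, p_1''(3) = 2c, so c = -9.

-9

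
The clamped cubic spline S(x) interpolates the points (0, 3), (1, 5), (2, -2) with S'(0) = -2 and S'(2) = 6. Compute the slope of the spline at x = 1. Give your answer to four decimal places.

-4.7500

Put m_i = S'' at the i-th knot. Here h = (1, 1) and Δ = (2, -7), so the interior equations h_(i-1)·m_(i-1) + 2(h_(i-1)+h_i)·m_i + h_i·m_(i+1) = 6(Δ_i − Δ_(i-1)) read
  1·m_0 + 4·m_1 + 1·m_2 = 6(Δ_1 - Δ_0) = -54
Clamped end conditions give two more equations: 2h_0·m_0 + h_0·m_1 = 6(Δ_0 - S'(0)) = 24 and h_1·m_1 + 2h_1·m_2 = 6(S'(2) - Δ_1) = 78.
Solving the tridiagonal system: m_0 = 59/2, m_1 = -35, m_2 = 113/2.
On [1, 2], S'(x) = b_1 + 2c_1·(x - 1) + 3d_1·(x - 1)² with b_1 = Δ_1 - h_1(2m_1 + m_2)/6 = -19/4, c_1 = m_1/2 = -35/2, d_1 = (m_2 - m_1)/(6h_1) = 61/4. So S'(1) = -19/4.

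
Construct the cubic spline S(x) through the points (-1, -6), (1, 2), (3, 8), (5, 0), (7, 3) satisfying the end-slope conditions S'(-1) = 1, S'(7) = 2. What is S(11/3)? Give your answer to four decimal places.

5.7421

Let M_i = S''(x_i). Step sizes h_i = 2, 2, 2, 2; slopes of the chords Δ_i = (y_(i+1) - y_i)/h_i = 4, 3, -4, 3/2.
  2·M_0 + 8·M_1 + 2·M_2 = 6(Δ_1 - Δ_0) = -6
  2·M_1 + 8·M_2 + 2·M_3 = 6(Δ_2 - Δ_1) = -42
  2·M_2 + 8·M_3 + 2·M_4 = 6(Δ_3 - Δ_2) = 33
Clamped end conditions give two more equations: 2h_0·M_0 + h_0·M_1 = 6(Δ_0 - S'(-1)) = 18 and h_3·M_3 + 2h_3·M_4 = 6(S'(7) - Δ_3) = 3.
Solving: M_0 = 515/112, M_1 = -11/56, M_2 = -109/16, M_3 = 361/56, M_4 = -277/112.
On [3, 5], S(x) = 8 - 45/28·(x - 3) - 109/32·(x - 3)² + 495/448·(x - 3)³.
With (x - 3) = 2/3: S(11/3) = 1447/252.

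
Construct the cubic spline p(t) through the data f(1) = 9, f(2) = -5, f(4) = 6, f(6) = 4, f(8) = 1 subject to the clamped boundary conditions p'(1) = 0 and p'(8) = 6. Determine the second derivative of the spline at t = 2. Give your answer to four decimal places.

33.7674

Write σ_i for p''(x_i). With h_i = 1, 2, 2, 2 and divided differences Δ_i = -14, 11/2, -1, -3/2, the continuity of p' gives the tridiagonal system
  1·σ_0 + 6·σ_1 + 2·σ_2 = 6(Δ_1 - Δ_0) = 117
  2·σ_1 + 8·σ_2 + 2·σ_3 = 6(Δ_2 - Δ_1) = -39
  2·σ_2 + 8·σ_3 + 2·σ_4 = 6(Δ_3 - Δ_2) = -3
Clamped end conditions give two more equations: 2h_0·σ_0 + h_0·σ_1 = 6(Δ_0 - p'(1)) = -84 and h_3·σ_3 + 2h_3·σ_4 = 6(p'(8) - Δ_3) = 45.
Hence σ_0 = -2532/43, σ_1 = 1452/43, σ_2 = -1149/86, σ_3 = 15/86, σ_4 = 480/43.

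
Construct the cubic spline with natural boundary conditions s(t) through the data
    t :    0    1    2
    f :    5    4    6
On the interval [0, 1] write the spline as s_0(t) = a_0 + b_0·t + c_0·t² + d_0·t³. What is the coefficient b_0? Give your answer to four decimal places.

-1.7500

With M_i denoting the second derivative at x_i, h_i = 1, 1, and Δ_i = (y_(i+1) − y_i)/h_i = -1, 2:
  1·M_0 + 4·M_1 + 1·M_2 = 6(Δ_1 - Δ_0) = 18
Natural end conditions: M_0 = M_2 = 0.
Solving the tridiagonal system: M_0 = 0, M_1 = 9/2, M_2 = 0.
On [0, 1], with s_0(t) = a_0 + b_0·t + c_0·t² + d_0·t³: c_0 = M_0/2 = 0, d_0 = (M_1 - M_0)/(6h_0) = 3/4, b_0 = Δ_0 - h_0(2M_0 + M_1)/6 = -7/4.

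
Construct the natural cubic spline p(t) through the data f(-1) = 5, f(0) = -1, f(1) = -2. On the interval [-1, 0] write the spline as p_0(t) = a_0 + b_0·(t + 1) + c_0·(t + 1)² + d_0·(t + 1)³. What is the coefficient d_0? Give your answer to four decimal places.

1.2500

Put m_i = p'' at the i-th knot. Here h = (1, 1) and Δ = (-6, -1), so the interior equations h_(i-1)·m_(i-1) + 2(h_(i-1)+h_i)·m_i + h_i·m_(i+1) = 6(Δ_i − Δ_(i-1)) read
  1·m_0 + 4·m_1 + 1·m_2 = 6(Δ_1 - Δ_0) = 30
Natural end conditions: m_0 = m_2 = 0.
Solving: m_0 = 0, m_1 = 15/2, m_2 = 0.
On [-1, 0], with p_0(t) = a_0 + b_0·(t + 1) + c_0·(t + 1)² + d_0·(t + 1)³: c_0 = m_0/2 = 0, d_0 = (m_1 - m_0)/(6h_0) = 5/4, b_0 = Δ_0 - h_0(2m_0 + m_1)/6 = -29/4.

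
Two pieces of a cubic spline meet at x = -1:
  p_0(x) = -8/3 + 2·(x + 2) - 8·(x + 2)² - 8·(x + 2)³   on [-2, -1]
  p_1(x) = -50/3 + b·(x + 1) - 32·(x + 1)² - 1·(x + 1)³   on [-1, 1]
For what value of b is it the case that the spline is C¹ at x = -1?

-38

p_0'(x) = 2 - 16·(x + 2) - 24·(x + 2)², so p_0'(-1) = -38. On the right, p_1'(-1) = b, so b = -38.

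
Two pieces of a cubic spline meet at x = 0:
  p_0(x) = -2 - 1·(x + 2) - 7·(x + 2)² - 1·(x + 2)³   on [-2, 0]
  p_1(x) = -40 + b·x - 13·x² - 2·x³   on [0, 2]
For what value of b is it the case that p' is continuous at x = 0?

p_0'(x) = -1 - 14·(x + 2) - 3·(x + 2)², so p_0'(0) = -41. On the right, p_1'(0) = b, so b = -41.

-41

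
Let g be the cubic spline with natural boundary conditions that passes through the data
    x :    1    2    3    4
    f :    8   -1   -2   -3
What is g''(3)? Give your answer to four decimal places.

Write m_i for g''(x_i). With h_i = 1, 1, 1 and divided differences Δ_i = -9, -1, -1, the continuity of g' gives the tridiagonal system
  1·m_0 + 4·m_1 + 1·m_2 = 6(Δ_1 - Δ_0) = 48
  1·m_1 + 4·m_2 + 1·m_3 = 6(Δ_2 - Δ_1) = 0
Natural end conditions: m_0 = m_3 = 0.
Forward elimination and back-substitution give m_0 = 0, m_1 = 64/5, m_2 = -16/5, m_3 = 0.

-3.2000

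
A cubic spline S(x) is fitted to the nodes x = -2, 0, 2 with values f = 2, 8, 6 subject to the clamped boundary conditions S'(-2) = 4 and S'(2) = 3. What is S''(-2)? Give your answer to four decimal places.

Put M_i = S'' at the i-th knot. Here h = (2, 2) and Δ = (3, -1), so the interior equations h_(i-1)·M_(i-1) + 2(h_(i-1)+h_i)·M_i + h_i·M_(i+1) = 6(Δ_i − Δ_(i-1)) read
  2·M_0 + 8·M_1 + 2·M_2 = 6(Δ_1 - Δ_0) = -24
Clamped end conditions give two more equations: 2h_0·M_0 + h_0·M_1 = 6(Δ_0 - S'(-2)) = -6 and h_1·M_1 + 2h_1·M_2 = 6(S'(2) - Δ_1) = 24.
Forward elimination and back-substitution give M_0 = 5/4, M_1 = -11/2, M_2 = 35/4.

1.2500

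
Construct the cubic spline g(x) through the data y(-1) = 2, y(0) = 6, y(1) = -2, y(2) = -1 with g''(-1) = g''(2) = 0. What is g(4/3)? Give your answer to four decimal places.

With σ_i denoting the second derivative at x_i, h_i = 1, 1, 1, and Δ_i = (y_(i+1) − y_i)/h_i = 4, -8, 1:
  1·σ_0 + 4·σ_1 + 1·σ_2 = 6(Δ_1 - Δ_0) = -72
  1·σ_1 + 4·σ_2 + 1·σ_3 = 6(Δ_2 - Δ_1) = 54
Natural end conditions: σ_0 = σ_3 = 0.
Hence σ_0 = 0, σ_1 = -114/5, σ_2 = 96/5, σ_3 = 0.
On [1, 2], g(x) = -2 - 27/5·(x - 1) + 48/5·(x - 1)² - 16/5·(x - 1)³.
With (x - 1) = 1/3: g(4/3) = -77/27.

-2.8519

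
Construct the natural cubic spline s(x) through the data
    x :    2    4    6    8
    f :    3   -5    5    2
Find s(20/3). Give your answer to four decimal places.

5.7284

Let m_i = s''(x_i). Step sizes h_i = 2, 2, 2; slopes of the chords Δ_i = (y_(i+1) - y_i)/h_i = -4, 5, -3/2.
  2·m_0 + 8·m_1 + 2·m_2 = 6(Δ_1 - Δ_0) = 54
  2·m_1 + 8·m_2 + 2·m_3 = 6(Δ_2 - Δ_1) = -39
Natural end conditions: m_0 = m_3 = 0.
Hence m_0 = 0, m_1 = 17/2, m_2 = -7, m_3 = 0.
On [6, 8], s(x) = 5 + 19/6·(x - 6) - 7/2·(x - 6)² + 7/12·(x - 6)³.
With (x - 6) = 2/3: s(20/3) = 464/81.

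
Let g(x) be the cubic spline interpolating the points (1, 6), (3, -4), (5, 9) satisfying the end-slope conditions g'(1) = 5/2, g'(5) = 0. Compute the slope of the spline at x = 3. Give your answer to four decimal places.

Let σ_i = g''(x_i). Step sizes h_i = 2, 2; slopes of the chords Δ_i = (y_(i+1) - y_i)/h_i = -5, 13/2.
  2·σ_0 + 8·σ_1 + 2·σ_2 = 6(Δ_1 - Δ_0) = 69
Clamped end conditions give two more equations: 2h_0·σ_0 + h_0·σ_1 = 6(Δ_0 - g'(1)) = -45 and h_1·σ_1 + 2h_1·σ_2 = 6(g'(5) - Δ_1) = -39.
Hence σ_0 = -41/2, σ_1 = 37/2, σ_2 = -19.
On [3, 5], g'(x) = b_1 + 2c_1·(x - 3) + 3d_1·(x - 3)² with b_1 = Δ_1 - h_1(2σ_1 + σ_2)/6 = 1/2, c_1 = σ_1/2 = 37/4, d_1 = (σ_2 - σ_1)/(6h_1) = -25/8. So g'(3) = 1/2.

0.5000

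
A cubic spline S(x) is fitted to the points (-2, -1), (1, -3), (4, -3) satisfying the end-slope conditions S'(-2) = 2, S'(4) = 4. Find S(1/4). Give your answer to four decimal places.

Put M_i = S'' at the i-th knot. Here h = (3, 3) and Δ = (-2/3, 0), so the interior equations h_(i-1)·M_(i-1) + 2(h_(i-1)+h_i)·M_i + h_i·M_(i+1) = 6(Δ_i − Δ_(i-1)) read
  3·M_0 + 12·M_1 + 3·M_2 = 6(Δ_1 - Δ_0) = 4
Clamped end conditions give two more equations: 2h_0·M_0 + h_0·M_1 = 6(Δ_0 - S'(-2)) = -16 and h_1·M_1 + 2h_1·M_2 = 6(S'(4) - Δ_1) = 24.
Forward elimination and back-substitution give M_0 = -8/3, M_1 = 0, M_2 = 4.
On [-2, 1], S(x) = -1 + 2·(x + 2) - 4/3·(x + 2)² + 4/27·(x + 2)³.
With (x + 2) = 9/4: S(1/4) = -25/16.

-1.5625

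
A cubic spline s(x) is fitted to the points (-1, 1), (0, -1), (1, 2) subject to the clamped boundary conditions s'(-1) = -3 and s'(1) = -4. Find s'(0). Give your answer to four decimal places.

Let M_i = s''(x_i). Step sizes h_i = 1, 1; slopes of the chords Δ_i = (y_(i+1) - y_i)/h_i = -2, 3.
  1·M_0 + 4·M_1 + 1·M_2 = 6(Δ_1 - Δ_0) = 30
Clamped end conditions give two more equations: 2h_0·M_0 + h_0·M_1 = 6(Δ_0 - s'(-1)) = 6 and h_1·M_1 + 2h_1·M_2 = 6(s'(1) - Δ_1) = -42.
Solving: M_0 = -5, M_1 = 16, M_2 = -29.
On [0, 1], s'(x) = b_1 + 2c_1·x + 3d_1·x² with b_1 = Δ_1 - h_1(2M_1 + M_2)/6 = 5/2, c_1 = M_1/2 = 8, d_1 = (M_2 - M_1)/(6h_1) = -15/2. So s'(0) = 5/2.

2.5000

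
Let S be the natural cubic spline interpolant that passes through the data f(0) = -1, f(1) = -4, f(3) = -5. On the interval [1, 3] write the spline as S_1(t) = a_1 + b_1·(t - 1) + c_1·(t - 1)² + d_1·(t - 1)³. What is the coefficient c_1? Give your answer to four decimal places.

With m_i denoting the second derivative at x_i, h_i = 1, 2, and Δ_i = (y_(i+1) − y_i)/h_i = -3, -1/2:
  1·m_0 + 6·m_1 + 2·m_2 = 6(Δ_1 - Δ_0) = 15
Natural end conditions: m_0 = m_2 = 0.
Hence m_0 = 0, m_1 = 5/2, m_2 = 0.
On [1, 3], with S_1(t) = a_1 + b_1·(t - 1) + c_1·(t - 1)² + d_1·(t - 1)³: c_1 = m_1/2 = 5/4, d_1 = (m_2 - m_1)/(6h_1) = -5/24, b_1 = Δ_1 - h_1(2m_1 + m_2)/6 = -13/6.

1.2500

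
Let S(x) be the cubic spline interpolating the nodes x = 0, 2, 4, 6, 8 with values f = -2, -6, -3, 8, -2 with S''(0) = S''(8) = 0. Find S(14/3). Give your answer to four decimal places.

Put m_i = S'' at the i-th knot. Here h = (2, 2, 2, 2) and Δ = (-2, 3/2, 11/2, -5), so the interior equations h_(i-1)·m_(i-1) + 2(h_(i-1)+h_i)·m_i + h_i·m_(i+1) = 6(Δ_i − Δ_(i-1)) read
  2·m_0 + 8·m_1 + 2·m_2 = 6(Δ_1 - Δ_0) = 21
  2·m_1 + 8·m_2 + 2·m_3 = 6(Δ_2 - Δ_1) = 24
  2·m_2 + 8·m_3 + 2·m_4 = 6(Δ_3 - Δ_2) = -63
Natural end conditions: m_0 = m_4 = 0.
Solving the tridiagonal system: m_0 = 0, m_1 = 39/28, m_2 = 69/14, m_3 = -255/28, m_4 = 0.
On [4, 6], S(x) = -3 + 21/4·(x - 4) + 69/28·(x - 4)² - 131/112·(x - 4)³.
With (x - 4) = 2/3: S(14/3) = 236/189.

1.2487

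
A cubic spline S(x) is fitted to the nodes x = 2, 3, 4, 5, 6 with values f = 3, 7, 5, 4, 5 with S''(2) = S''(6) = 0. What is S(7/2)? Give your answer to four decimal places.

Put σ_i = S'' at the i-th knot. Here h = (1, 1, 1, 1) and Δ = (4, -2, -1, 1), so the interior equations h_(i-1)·σ_(i-1) + 2(h_(i-1)+h_i)·σ_i + h_i·σ_(i+1) = 6(Δ_i − Δ_(i-1)) read
  1·σ_0 + 4·σ_1 + 1·σ_2 = 6(Δ_1 - Δ_0) = -36
  1·σ_1 + 4·σ_2 + 1·σ_3 = 6(Δ_2 - Δ_1) = 6
  1·σ_2 + 4·σ_3 + 1·σ_4 = 6(Δ_3 - Δ_2) = 12
Natural end conditions: σ_0 = σ_4 = 0.
Solving: σ_0 = 0, σ_1 = -69/7, σ_2 = 24/7, σ_3 = 15/7, σ_4 = 0.
On [3, 4], S(x) = 7 + 5/7·(x - 3) - 69/14·(x - 3)² + 31/14·(x - 3)³.
With (x - 3) = 1/2: S(7/2) = 717/112.

6.4018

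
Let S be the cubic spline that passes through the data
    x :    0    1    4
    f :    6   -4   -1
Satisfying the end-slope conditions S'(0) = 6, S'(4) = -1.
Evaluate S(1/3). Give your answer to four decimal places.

5.2593

Put m_i = S'' at the i-th knot. Here h = (1, 3) and Δ = (-10, 1), so the interior equations h_(i-1)·m_(i-1) + 2(h_(i-1)+h_i)·m_i + h_i·m_(i+1) = 6(Δ_i − Δ_(i-1)) read
  1·m_0 + 8·m_1 + 3·m_2 = 6(Δ_1 - Δ_0) = 66
Clamped end conditions give two more equations: 2h_0·m_0 + h_0·m_1 = 6(Δ_0 - S'(0)) = -96 and h_1·m_1 + 2h_1·m_2 = 6(S'(4) - Δ_1) = -12.
Hence m_0 = -58, m_1 = 20, m_2 = -12.
On [0, 1], S(x) = 6 + 6·x - 29·x² + 13·x³.
With x = 1/3: S(1/3) = 142/27.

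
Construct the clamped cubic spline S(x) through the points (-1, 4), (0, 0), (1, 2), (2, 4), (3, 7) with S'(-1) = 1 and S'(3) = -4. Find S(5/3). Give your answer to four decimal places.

3.0635

Let M_i = S''(x_i). Step sizes h_i = 1, 1, 1, 1; slopes of the chords Δ_i = (y_(i+1) - y_i)/h_i = -4, 2, 2, 3.
  1·M_0 + 4·M_1 + 1·M_2 = 6(Δ_1 - Δ_0) = 36
  1·M_1 + 4·M_2 + 1·M_3 = 6(Δ_2 - Δ_1) = 0
  1·M_2 + 4·M_3 + 1·M_4 = 6(Δ_3 - Δ_2) = 6
Clamped end conditions give two more equations: 2h_0·M_0 + h_0·M_1 = 6(Δ_0 - S'(-1)) = -30 and h_3·M_3 + 2h_3·M_4 = 6(S'(3) - Δ_3) = -42.
Hence M_0 = -325/14, M_1 = 115/7, M_2 = -13/2, M_3 = 67/7, M_4 = -361/14.
On [1, 2], S(x) = 2 + 18/7·(x - 1) - 13/4·(x - 1)² + 75/28·(x - 1)³.
With (x - 1) = 2/3: S(5/3) = 193/63.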